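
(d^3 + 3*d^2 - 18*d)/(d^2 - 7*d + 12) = d*(d + 6)/(d - 4)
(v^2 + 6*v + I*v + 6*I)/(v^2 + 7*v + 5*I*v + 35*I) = (v^2 + v*(6 + I) + 6*I)/(v^2 + v*(7 + 5*I) + 35*I)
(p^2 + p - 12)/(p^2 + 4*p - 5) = (p^2 + p - 12)/(p^2 + 4*p - 5)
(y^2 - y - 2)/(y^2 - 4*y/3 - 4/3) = 3*(y + 1)/(3*y + 2)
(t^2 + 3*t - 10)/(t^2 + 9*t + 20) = (t - 2)/(t + 4)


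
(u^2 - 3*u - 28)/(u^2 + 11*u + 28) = (u - 7)/(u + 7)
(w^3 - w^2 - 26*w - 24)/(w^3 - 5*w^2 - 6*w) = (w + 4)/w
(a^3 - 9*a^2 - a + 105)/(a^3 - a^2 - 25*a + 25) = (a^2 - 4*a - 21)/(a^2 + 4*a - 5)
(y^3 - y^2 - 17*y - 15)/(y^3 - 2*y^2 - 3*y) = (y^2 - 2*y - 15)/(y*(y - 3))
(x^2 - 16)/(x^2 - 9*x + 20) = (x + 4)/(x - 5)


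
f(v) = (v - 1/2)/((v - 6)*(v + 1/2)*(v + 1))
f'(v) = -(v - 1/2)/((v - 6)*(v + 1/2)*(v + 1)^2) - (v - 1/2)/((v - 6)*(v + 1/2)^2*(v + 1)) + 1/((v - 6)*(v + 1/2)*(v + 1)) - (v - 1/2)/((v - 6)^2*(v + 1/2)*(v + 1))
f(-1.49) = 0.55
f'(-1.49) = 1.47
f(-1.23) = 1.43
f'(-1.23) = 7.52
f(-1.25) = 1.29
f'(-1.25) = 6.31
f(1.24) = -0.04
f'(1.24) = -0.02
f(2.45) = -0.05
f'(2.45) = -0.01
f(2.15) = -0.05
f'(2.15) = -0.01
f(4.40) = -0.09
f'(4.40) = -0.05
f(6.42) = 0.27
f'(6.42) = -0.68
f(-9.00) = 0.01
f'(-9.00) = 0.00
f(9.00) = 0.03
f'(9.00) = -0.01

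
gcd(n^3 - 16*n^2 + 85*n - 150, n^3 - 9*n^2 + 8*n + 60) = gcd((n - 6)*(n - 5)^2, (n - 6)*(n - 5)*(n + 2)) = n^2 - 11*n + 30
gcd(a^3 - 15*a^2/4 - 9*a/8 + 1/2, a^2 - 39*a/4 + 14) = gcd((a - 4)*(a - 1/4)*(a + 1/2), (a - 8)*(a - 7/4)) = 1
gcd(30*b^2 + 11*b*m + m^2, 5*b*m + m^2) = 5*b + m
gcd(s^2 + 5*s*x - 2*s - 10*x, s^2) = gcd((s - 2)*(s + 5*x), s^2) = 1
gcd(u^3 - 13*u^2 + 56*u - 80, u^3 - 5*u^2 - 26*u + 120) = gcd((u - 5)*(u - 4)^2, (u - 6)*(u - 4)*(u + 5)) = u - 4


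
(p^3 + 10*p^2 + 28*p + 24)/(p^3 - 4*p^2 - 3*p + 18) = (p^2 + 8*p + 12)/(p^2 - 6*p + 9)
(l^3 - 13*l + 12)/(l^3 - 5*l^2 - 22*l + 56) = (l^2 - 4*l + 3)/(l^2 - 9*l + 14)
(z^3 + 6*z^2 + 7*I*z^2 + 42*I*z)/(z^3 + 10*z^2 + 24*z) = (z + 7*I)/(z + 4)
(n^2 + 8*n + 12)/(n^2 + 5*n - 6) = (n + 2)/(n - 1)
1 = 1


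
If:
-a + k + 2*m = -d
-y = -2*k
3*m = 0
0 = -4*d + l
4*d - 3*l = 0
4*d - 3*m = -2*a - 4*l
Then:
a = 0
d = 0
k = 0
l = 0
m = 0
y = 0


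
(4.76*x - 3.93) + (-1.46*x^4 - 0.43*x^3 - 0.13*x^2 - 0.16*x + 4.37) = -1.46*x^4 - 0.43*x^3 - 0.13*x^2 + 4.6*x + 0.44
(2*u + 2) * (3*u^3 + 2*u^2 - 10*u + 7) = 6*u^4 + 10*u^3 - 16*u^2 - 6*u + 14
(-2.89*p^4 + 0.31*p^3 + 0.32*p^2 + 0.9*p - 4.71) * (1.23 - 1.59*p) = 4.5951*p^5 - 4.0476*p^4 - 0.1275*p^3 - 1.0374*p^2 + 8.5959*p - 5.7933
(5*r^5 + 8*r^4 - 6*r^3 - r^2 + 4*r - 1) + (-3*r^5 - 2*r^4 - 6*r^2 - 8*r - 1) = 2*r^5 + 6*r^4 - 6*r^3 - 7*r^2 - 4*r - 2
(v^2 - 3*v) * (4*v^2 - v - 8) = 4*v^4 - 13*v^3 - 5*v^2 + 24*v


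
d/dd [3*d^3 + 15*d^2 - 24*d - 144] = 9*d^2 + 30*d - 24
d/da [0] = 0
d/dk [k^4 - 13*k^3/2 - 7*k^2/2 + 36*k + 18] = 4*k^3 - 39*k^2/2 - 7*k + 36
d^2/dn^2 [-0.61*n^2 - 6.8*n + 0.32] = -1.22000000000000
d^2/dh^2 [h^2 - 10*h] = 2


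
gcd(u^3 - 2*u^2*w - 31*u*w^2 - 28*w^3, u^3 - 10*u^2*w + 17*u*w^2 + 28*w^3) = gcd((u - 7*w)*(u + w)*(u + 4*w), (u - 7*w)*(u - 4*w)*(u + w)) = u^2 - 6*u*w - 7*w^2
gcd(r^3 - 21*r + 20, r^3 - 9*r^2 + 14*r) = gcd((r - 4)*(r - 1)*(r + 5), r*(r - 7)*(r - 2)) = 1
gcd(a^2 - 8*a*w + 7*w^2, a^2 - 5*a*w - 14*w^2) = -a + 7*w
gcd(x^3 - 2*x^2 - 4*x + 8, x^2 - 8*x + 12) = x - 2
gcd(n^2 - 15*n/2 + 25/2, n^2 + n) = 1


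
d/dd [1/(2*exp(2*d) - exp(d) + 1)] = (1 - 4*exp(d))*exp(d)/(2*exp(2*d) - exp(d) + 1)^2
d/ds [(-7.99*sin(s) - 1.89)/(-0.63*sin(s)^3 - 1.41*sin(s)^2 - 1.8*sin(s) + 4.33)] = (-12.88035*sin(s) + 2.51685*sin(3*s) + 7.419*cos(2*s) - 45.4177)*cos(s)/(0.63*sin(s)^3 + 1.41*sin(s)^2 + 1.8*sin(s) - 4.33)^2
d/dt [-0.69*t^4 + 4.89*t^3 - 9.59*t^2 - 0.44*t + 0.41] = -2.76*t^3 + 14.67*t^2 - 19.18*t - 0.44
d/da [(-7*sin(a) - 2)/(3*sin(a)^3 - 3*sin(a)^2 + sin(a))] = (42*sin(a)^3 - 3*sin(a)^2 - 12*sin(a) + 2)*cos(a)/((3*sin(a)^2 - 3*sin(a) + 1)^2*sin(a)^2)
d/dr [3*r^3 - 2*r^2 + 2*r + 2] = 9*r^2 - 4*r + 2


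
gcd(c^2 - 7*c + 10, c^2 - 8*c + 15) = c - 5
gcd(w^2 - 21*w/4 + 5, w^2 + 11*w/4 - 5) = w - 5/4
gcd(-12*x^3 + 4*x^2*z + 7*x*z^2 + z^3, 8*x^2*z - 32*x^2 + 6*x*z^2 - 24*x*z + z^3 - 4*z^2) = 2*x + z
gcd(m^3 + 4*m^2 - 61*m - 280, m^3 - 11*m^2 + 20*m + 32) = m - 8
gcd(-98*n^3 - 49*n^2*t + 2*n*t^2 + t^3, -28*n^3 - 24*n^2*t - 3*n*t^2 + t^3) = -14*n^2 - 5*n*t + t^2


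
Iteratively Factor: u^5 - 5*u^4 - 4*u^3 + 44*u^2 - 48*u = (u)*(u^4 - 5*u^3 - 4*u^2 + 44*u - 48) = u*(u - 2)*(u^3 - 3*u^2 - 10*u + 24) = u*(u - 2)^2*(u^2 - u - 12) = u*(u - 4)*(u - 2)^2*(u + 3)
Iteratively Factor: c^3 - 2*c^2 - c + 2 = (c - 1)*(c^2 - c - 2) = (c - 1)*(c + 1)*(c - 2)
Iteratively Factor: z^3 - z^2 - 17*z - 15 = (z - 5)*(z^2 + 4*z + 3) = (z - 5)*(z + 3)*(z + 1)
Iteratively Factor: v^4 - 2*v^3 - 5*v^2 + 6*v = (v - 1)*(v^3 - v^2 - 6*v) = (v - 1)*(v + 2)*(v^2 - 3*v) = v*(v - 1)*(v + 2)*(v - 3)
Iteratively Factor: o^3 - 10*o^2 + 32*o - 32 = (o - 4)*(o^2 - 6*o + 8) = (o - 4)^2*(o - 2)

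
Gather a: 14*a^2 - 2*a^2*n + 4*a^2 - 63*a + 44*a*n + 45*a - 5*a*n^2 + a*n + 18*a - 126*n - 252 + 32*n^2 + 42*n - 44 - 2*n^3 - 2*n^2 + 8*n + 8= a^2*(18 - 2*n) + a*(-5*n^2 + 45*n) - 2*n^3 + 30*n^2 - 76*n - 288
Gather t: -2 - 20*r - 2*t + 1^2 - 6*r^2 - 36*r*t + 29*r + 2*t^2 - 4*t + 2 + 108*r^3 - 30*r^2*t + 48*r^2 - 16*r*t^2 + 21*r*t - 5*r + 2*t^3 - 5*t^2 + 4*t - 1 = 108*r^3 + 42*r^2 + 4*r + 2*t^3 + t^2*(-16*r - 3) + t*(-30*r^2 - 15*r - 2)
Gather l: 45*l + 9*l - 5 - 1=54*l - 6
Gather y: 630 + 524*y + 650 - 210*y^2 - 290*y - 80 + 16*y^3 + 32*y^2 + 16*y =16*y^3 - 178*y^2 + 250*y + 1200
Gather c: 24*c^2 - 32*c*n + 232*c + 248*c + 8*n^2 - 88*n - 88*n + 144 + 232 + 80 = 24*c^2 + c*(480 - 32*n) + 8*n^2 - 176*n + 456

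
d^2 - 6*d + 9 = (d - 3)^2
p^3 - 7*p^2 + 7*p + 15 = (p - 5)*(p - 3)*(p + 1)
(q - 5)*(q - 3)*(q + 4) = q^3 - 4*q^2 - 17*q + 60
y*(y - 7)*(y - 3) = y^3 - 10*y^2 + 21*y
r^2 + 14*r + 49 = (r + 7)^2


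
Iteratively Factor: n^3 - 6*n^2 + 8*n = (n - 4)*(n^2 - 2*n) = n*(n - 4)*(n - 2)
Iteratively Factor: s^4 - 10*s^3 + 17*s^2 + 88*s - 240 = (s + 3)*(s^3 - 13*s^2 + 56*s - 80) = (s - 4)*(s + 3)*(s^2 - 9*s + 20) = (s - 4)^2*(s + 3)*(s - 5)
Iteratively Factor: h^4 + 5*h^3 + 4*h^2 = (h + 4)*(h^3 + h^2) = (h + 1)*(h + 4)*(h^2) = h*(h + 1)*(h + 4)*(h)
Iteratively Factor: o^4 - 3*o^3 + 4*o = (o - 2)*(o^3 - o^2 - 2*o) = o*(o - 2)*(o^2 - o - 2) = o*(o - 2)*(o + 1)*(o - 2)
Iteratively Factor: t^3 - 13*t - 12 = (t - 4)*(t^2 + 4*t + 3) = (t - 4)*(t + 3)*(t + 1)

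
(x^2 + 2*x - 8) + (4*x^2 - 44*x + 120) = 5*x^2 - 42*x + 112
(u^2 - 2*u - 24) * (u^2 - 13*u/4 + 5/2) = u^4 - 21*u^3/4 - 15*u^2 + 73*u - 60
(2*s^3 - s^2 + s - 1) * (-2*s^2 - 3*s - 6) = -4*s^5 - 4*s^4 - 11*s^3 + 5*s^2 - 3*s + 6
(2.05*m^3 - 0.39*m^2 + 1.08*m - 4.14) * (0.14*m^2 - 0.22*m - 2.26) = 0.287*m^5 - 0.5056*m^4 - 4.396*m^3 + 0.0642*m^2 - 1.53*m + 9.3564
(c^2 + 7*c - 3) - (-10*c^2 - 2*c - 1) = 11*c^2 + 9*c - 2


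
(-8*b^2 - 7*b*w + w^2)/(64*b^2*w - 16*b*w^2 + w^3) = (b + w)/(w*(-8*b + w))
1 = 1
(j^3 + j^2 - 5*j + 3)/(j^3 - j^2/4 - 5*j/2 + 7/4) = 4*(j + 3)/(4*j + 7)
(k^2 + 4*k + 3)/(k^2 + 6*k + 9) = (k + 1)/(k + 3)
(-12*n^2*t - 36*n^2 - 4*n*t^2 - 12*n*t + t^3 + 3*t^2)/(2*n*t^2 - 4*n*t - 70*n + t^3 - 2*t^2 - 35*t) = (-6*n*t - 18*n + t^2 + 3*t)/(t^2 - 2*t - 35)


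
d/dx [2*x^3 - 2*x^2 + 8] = 2*x*(3*x - 2)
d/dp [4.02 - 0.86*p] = -0.860000000000000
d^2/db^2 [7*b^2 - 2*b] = 14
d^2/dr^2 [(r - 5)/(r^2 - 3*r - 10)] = 2/(r^3 + 6*r^2 + 12*r + 8)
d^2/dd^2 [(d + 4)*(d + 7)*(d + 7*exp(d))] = 7*d^2*exp(d) + 105*d*exp(d) + 6*d + 364*exp(d) + 22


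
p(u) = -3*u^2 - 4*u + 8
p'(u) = -6*u - 4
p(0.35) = 6.23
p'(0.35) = -6.10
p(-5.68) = -66.07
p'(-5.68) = 30.08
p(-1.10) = 8.77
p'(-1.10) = 2.60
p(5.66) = -110.75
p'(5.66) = -37.96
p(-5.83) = -70.65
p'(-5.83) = 30.98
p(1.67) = -7.05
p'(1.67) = -14.02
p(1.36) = -2.99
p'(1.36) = -12.16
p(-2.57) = -1.53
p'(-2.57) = 11.42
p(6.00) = -124.00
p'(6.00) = -40.00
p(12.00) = -472.00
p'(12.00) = -76.00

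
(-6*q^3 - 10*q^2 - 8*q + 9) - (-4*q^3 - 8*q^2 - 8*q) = -2*q^3 - 2*q^2 + 9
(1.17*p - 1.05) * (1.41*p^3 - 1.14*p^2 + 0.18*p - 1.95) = 1.6497*p^4 - 2.8143*p^3 + 1.4076*p^2 - 2.4705*p + 2.0475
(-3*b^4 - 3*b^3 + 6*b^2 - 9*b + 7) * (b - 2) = -3*b^5 + 3*b^4 + 12*b^3 - 21*b^2 + 25*b - 14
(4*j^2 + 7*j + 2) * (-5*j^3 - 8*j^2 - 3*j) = -20*j^5 - 67*j^4 - 78*j^3 - 37*j^2 - 6*j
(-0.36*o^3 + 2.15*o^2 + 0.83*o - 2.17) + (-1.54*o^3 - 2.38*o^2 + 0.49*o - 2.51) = -1.9*o^3 - 0.23*o^2 + 1.32*o - 4.68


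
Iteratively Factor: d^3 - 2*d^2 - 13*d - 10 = (d + 1)*(d^2 - 3*d - 10) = (d + 1)*(d + 2)*(d - 5)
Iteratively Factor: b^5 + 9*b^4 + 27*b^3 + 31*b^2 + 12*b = (b + 4)*(b^4 + 5*b^3 + 7*b^2 + 3*b) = (b + 3)*(b + 4)*(b^3 + 2*b^2 + b) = b*(b + 3)*(b + 4)*(b^2 + 2*b + 1) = b*(b + 1)*(b + 3)*(b + 4)*(b + 1)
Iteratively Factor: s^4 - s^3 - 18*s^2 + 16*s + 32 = (s + 1)*(s^3 - 2*s^2 - 16*s + 32) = (s - 2)*(s + 1)*(s^2 - 16) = (s - 2)*(s + 1)*(s + 4)*(s - 4)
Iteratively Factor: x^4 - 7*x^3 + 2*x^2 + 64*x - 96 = (x - 4)*(x^3 - 3*x^2 - 10*x + 24) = (x - 4)*(x - 2)*(x^2 - x - 12) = (x - 4)*(x - 2)*(x + 3)*(x - 4)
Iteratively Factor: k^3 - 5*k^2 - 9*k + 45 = (k - 3)*(k^2 - 2*k - 15) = (k - 3)*(k + 3)*(k - 5)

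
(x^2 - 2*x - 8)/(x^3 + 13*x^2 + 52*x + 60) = (x - 4)/(x^2 + 11*x + 30)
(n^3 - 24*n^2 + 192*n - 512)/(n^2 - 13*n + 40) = (n^2 - 16*n + 64)/(n - 5)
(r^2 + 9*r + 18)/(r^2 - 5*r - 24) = (r + 6)/(r - 8)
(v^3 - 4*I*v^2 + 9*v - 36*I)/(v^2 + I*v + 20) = (v^2 + 9)/(v + 5*I)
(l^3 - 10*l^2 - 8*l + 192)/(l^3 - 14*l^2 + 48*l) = (l + 4)/l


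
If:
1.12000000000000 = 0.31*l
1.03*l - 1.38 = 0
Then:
No Solution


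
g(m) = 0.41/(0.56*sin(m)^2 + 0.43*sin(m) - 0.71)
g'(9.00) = 1.74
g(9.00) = -0.94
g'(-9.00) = -0.02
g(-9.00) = -0.52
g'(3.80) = -0.14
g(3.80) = -0.54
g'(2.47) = 7.11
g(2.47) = -1.82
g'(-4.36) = 6.00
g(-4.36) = 2.19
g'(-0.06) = -0.28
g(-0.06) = -0.56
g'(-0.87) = 0.22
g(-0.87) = -0.58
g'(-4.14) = 136.88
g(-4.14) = 8.69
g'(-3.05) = 0.24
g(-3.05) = -0.55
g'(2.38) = 16.61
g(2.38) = -2.80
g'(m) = 0.41*(-1.12*sin(m)*cos(m) - 0.43*cos(m))/(0.56*sin(m)^2 + 0.43*sin(m) - 0.71)^2 = -(0.4592*sin(m) + 0.1763)*cos(m)/(0.56*sin(m)^2 + 0.43*sin(m) - 0.71)^2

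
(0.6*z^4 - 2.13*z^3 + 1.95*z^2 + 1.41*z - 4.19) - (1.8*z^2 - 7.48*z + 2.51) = 0.6*z^4 - 2.13*z^3 + 0.15*z^2 + 8.89*z - 6.7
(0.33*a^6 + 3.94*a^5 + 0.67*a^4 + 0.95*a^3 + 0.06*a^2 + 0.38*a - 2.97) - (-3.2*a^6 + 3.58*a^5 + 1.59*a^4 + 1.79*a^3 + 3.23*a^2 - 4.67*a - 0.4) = 3.53*a^6 + 0.36*a^5 - 0.92*a^4 - 0.84*a^3 - 3.17*a^2 + 5.05*a - 2.57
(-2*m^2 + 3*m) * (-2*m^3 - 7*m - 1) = 4*m^5 - 6*m^4 + 14*m^3 - 19*m^2 - 3*m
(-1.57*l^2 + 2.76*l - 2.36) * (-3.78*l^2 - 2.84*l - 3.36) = 5.9346*l^4 - 5.974*l^3 + 6.3576*l^2 - 2.5712*l + 7.9296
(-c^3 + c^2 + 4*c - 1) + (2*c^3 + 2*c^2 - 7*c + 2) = c^3 + 3*c^2 - 3*c + 1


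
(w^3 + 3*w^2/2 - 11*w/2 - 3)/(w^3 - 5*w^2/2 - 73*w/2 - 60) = (2*w^2 - 3*w - 2)/(2*w^2 - 11*w - 40)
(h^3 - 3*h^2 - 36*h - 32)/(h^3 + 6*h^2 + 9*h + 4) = (h - 8)/(h + 1)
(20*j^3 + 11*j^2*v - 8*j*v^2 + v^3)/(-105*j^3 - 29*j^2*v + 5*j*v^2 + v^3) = (-4*j^2 - 3*j*v + v^2)/(21*j^2 + 10*j*v + v^2)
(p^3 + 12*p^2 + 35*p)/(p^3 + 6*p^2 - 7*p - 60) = p*(p + 7)/(p^2 + p - 12)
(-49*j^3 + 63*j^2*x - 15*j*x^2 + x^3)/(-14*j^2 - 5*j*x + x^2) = (7*j^2 - 8*j*x + x^2)/(2*j + x)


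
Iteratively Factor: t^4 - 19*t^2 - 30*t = (t + 3)*(t^3 - 3*t^2 - 10*t) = (t + 2)*(t + 3)*(t^2 - 5*t) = t*(t + 2)*(t + 3)*(t - 5)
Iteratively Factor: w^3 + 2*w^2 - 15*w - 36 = (w + 3)*(w^2 - w - 12) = (w - 4)*(w + 3)*(w + 3)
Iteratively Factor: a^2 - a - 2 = (a - 2)*(a + 1)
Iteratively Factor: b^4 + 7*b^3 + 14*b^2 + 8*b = (b)*(b^3 + 7*b^2 + 14*b + 8) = b*(b + 1)*(b^2 + 6*b + 8) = b*(b + 1)*(b + 4)*(b + 2)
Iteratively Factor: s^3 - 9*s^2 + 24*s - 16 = (s - 1)*(s^2 - 8*s + 16) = (s - 4)*(s - 1)*(s - 4)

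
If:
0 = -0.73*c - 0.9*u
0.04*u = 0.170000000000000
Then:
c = -5.24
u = 4.25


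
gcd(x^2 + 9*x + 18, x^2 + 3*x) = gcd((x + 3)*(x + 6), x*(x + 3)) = x + 3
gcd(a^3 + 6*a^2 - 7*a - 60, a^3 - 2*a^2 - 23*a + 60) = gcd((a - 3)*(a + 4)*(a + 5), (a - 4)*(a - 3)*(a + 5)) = a^2 + 2*a - 15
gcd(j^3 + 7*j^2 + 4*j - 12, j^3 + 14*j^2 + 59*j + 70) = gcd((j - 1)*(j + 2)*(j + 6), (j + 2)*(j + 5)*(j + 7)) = j + 2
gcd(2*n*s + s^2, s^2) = s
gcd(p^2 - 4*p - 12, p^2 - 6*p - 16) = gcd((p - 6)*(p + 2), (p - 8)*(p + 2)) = p + 2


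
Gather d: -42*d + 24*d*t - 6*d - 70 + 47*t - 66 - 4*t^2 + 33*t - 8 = d*(24*t - 48) - 4*t^2 + 80*t - 144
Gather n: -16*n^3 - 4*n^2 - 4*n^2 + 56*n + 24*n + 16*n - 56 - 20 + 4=-16*n^3 - 8*n^2 + 96*n - 72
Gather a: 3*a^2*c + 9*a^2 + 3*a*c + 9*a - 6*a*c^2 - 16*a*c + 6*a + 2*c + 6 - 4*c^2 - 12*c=a^2*(3*c + 9) + a*(-6*c^2 - 13*c + 15) - 4*c^2 - 10*c + 6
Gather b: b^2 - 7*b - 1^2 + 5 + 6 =b^2 - 7*b + 10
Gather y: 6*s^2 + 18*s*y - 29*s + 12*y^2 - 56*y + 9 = 6*s^2 - 29*s + 12*y^2 + y*(18*s - 56) + 9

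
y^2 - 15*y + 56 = (y - 8)*(y - 7)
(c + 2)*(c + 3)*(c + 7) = c^3 + 12*c^2 + 41*c + 42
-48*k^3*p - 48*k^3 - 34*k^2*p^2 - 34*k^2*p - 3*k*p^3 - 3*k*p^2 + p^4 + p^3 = (-8*k + p)*(2*k + p)*(3*k + p)*(p + 1)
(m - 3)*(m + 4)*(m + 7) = m^3 + 8*m^2 - 5*m - 84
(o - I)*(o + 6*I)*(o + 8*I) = o^3 + 13*I*o^2 - 34*o + 48*I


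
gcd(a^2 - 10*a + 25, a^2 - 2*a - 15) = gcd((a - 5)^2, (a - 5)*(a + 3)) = a - 5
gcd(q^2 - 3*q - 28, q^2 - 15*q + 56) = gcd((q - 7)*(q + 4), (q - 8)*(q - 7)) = q - 7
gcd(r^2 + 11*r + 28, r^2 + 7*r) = r + 7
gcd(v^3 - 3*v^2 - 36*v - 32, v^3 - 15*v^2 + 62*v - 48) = v - 8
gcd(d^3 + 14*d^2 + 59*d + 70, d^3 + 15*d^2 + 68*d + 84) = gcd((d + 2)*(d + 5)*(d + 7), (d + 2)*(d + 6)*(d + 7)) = d^2 + 9*d + 14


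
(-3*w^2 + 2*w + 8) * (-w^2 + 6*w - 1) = 3*w^4 - 20*w^3 + 7*w^2 + 46*w - 8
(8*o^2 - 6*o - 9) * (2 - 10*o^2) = -80*o^4 + 60*o^3 + 106*o^2 - 12*o - 18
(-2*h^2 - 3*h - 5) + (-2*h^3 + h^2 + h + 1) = -2*h^3 - h^2 - 2*h - 4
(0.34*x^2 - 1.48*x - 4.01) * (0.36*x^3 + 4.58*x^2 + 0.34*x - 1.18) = 0.1224*x^5 + 1.0244*x^4 - 8.1064*x^3 - 19.2702*x^2 + 0.383*x + 4.7318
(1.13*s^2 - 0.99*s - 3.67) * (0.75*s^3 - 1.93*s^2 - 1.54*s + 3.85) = 0.8475*s^5 - 2.9234*s^4 - 2.582*s^3 + 12.9582*s^2 + 1.8403*s - 14.1295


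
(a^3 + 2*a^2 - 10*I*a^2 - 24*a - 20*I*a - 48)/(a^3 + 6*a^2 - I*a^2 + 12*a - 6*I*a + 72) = (a^2 + a*(2 - 6*I) - 12*I)/(a^2 + a*(6 + 3*I) + 18*I)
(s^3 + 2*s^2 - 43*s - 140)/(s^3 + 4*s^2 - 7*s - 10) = (s^2 - 3*s - 28)/(s^2 - s - 2)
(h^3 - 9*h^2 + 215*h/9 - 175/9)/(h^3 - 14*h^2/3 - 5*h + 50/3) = (h - 7/3)/(h + 2)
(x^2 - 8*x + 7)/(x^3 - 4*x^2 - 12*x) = (-x^2 + 8*x - 7)/(x*(-x^2 + 4*x + 12))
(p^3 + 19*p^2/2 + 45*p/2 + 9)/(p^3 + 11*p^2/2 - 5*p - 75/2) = (2*p^2 + 13*p + 6)/(2*p^2 + 5*p - 25)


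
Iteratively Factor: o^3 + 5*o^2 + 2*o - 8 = (o + 4)*(o^2 + o - 2) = (o + 2)*(o + 4)*(o - 1)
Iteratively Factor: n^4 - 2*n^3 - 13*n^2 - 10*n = (n - 5)*(n^3 + 3*n^2 + 2*n) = n*(n - 5)*(n^2 + 3*n + 2) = n*(n - 5)*(n + 1)*(n + 2)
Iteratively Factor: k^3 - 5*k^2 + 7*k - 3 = (k - 3)*(k^2 - 2*k + 1) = (k - 3)*(k - 1)*(k - 1)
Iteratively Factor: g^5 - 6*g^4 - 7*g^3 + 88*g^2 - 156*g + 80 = (g - 2)*(g^4 - 4*g^3 - 15*g^2 + 58*g - 40) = (g - 5)*(g - 2)*(g^3 + g^2 - 10*g + 8) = (g - 5)*(g - 2)^2*(g^2 + 3*g - 4) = (g - 5)*(g - 2)^2*(g - 1)*(g + 4)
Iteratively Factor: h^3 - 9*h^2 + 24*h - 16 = (h - 1)*(h^2 - 8*h + 16) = (h - 4)*(h - 1)*(h - 4)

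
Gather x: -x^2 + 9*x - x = -x^2 + 8*x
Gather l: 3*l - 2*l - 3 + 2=l - 1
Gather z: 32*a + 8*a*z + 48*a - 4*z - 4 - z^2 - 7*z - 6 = 80*a - z^2 + z*(8*a - 11) - 10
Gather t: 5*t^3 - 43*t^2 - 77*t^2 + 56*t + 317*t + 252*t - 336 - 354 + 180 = 5*t^3 - 120*t^2 + 625*t - 510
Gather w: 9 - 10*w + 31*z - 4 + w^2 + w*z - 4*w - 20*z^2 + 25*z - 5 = w^2 + w*(z - 14) - 20*z^2 + 56*z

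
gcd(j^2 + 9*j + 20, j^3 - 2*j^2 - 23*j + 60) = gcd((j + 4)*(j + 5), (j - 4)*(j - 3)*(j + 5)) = j + 5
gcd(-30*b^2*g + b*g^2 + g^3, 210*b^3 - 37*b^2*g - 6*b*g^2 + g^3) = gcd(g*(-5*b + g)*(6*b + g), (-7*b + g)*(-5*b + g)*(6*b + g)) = 30*b^2 - b*g - g^2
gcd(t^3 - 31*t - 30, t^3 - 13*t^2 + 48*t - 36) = t - 6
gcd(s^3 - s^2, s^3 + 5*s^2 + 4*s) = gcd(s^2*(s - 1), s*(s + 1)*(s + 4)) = s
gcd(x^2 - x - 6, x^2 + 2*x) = x + 2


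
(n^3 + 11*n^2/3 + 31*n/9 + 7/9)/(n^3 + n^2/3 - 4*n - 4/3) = (3*n^2 + 10*n + 7)/(3*(n^2 - 4))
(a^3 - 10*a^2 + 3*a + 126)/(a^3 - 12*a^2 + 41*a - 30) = (a^2 - 4*a - 21)/(a^2 - 6*a + 5)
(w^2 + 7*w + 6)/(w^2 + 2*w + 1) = (w + 6)/(w + 1)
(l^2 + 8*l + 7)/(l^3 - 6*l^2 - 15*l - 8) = (l + 7)/(l^2 - 7*l - 8)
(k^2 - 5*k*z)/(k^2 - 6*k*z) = (k - 5*z)/(k - 6*z)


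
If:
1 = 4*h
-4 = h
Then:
No Solution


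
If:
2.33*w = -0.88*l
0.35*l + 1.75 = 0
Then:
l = -5.00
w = 1.89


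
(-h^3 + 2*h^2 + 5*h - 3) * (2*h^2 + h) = -2*h^5 + 3*h^4 + 12*h^3 - h^2 - 3*h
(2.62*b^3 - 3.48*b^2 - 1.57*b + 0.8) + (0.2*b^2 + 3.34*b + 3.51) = 2.62*b^3 - 3.28*b^2 + 1.77*b + 4.31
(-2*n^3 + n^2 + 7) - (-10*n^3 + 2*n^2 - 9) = 8*n^3 - n^2 + 16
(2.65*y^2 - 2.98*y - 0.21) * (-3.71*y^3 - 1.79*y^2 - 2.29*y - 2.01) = -9.8315*y^5 + 6.3123*y^4 + 0.0447999999999995*y^3 + 1.8736*y^2 + 6.4707*y + 0.4221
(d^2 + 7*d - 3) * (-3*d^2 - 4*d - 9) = -3*d^4 - 25*d^3 - 28*d^2 - 51*d + 27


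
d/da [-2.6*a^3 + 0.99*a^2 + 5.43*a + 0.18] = -7.8*a^2 + 1.98*a + 5.43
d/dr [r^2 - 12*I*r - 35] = 2*r - 12*I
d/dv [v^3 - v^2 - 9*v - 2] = 3*v^2 - 2*v - 9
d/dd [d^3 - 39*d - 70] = 3*d^2 - 39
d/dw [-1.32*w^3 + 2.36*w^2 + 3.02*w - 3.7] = -3.96*w^2 + 4.72*w + 3.02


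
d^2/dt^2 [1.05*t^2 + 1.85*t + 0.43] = 2.10000000000000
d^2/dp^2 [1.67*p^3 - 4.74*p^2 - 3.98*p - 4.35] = 10.02*p - 9.48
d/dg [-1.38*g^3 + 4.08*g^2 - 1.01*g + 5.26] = -4.14*g^2 + 8.16*g - 1.01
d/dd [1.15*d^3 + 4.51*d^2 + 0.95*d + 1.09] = 3.45*d^2 + 9.02*d + 0.95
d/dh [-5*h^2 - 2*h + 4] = -10*h - 2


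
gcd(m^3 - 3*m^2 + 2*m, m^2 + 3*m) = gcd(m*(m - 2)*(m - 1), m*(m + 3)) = m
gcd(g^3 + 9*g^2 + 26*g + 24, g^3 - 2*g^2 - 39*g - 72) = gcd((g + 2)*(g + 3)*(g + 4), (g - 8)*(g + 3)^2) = g + 3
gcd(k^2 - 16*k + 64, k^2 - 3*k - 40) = k - 8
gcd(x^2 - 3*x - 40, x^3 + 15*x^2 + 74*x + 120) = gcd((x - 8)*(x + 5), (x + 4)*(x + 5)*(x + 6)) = x + 5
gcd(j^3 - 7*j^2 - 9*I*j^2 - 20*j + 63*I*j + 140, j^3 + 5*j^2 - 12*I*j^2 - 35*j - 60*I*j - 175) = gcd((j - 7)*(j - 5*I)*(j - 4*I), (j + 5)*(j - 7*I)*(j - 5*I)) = j - 5*I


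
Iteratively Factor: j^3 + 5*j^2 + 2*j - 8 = (j + 4)*(j^2 + j - 2) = (j + 2)*(j + 4)*(j - 1)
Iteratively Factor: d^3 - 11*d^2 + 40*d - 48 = (d - 3)*(d^2 - 8*d + 16) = (d - 4)*(d - 3)*(d - 4)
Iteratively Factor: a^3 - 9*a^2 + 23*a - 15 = (a - 5)*(a^2 - 4*a + 3) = (a - 5)*(a - 3)*(a - 1)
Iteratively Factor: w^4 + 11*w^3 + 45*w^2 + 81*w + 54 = (w + 3)*(w^3 + 8*w^2 + 21*w + 18) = (w + 3)^2*(w^2 + 5*w + 6) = (w + 3)^3*(w + 2)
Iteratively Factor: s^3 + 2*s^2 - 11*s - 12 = (s + 4)*(s^2 - 2*s - 3) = (s - 3)*(s + 4)*(s + 1)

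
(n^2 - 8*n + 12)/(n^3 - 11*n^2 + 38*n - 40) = (n - 6)/(n^2 - 9*n + 20)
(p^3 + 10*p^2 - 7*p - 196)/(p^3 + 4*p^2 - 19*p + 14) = (p^2 + 3*p - 28)/(p^2 - 3*p + 2)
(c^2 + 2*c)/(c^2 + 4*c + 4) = c/(c + 2)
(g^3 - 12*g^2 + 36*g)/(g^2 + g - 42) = g*(g - 6)/(g + 7)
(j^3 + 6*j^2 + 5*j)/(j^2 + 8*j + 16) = j*(j^2 + 6*j + 5)/(j^2 + 8*j + 16)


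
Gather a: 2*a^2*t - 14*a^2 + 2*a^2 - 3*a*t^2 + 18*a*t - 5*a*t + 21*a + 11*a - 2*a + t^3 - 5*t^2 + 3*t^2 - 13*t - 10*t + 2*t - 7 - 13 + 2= a^2*(2*t - 12) + a*(-3*t^2 + 13*t + 30) + t^3 - 2*t^2 - 21*t - 18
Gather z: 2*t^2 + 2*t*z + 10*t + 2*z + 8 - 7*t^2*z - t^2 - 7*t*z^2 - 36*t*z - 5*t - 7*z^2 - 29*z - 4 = t^2 + 5*t + z^2*(-7*t - 7) + z*(-7*t^2 - 34*t - 27) + 4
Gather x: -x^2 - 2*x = -x^2 - 2*x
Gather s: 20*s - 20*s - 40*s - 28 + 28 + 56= 56 - 40*s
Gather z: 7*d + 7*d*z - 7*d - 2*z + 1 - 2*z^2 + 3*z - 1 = -2*z^2 + z*(7*d + 1)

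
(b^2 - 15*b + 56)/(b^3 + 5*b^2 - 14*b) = (b^2 - 15*b + 56)/(b*(b^2 + 5*b - 14))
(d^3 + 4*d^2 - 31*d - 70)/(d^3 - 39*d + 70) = (d + 2)/(d - 2)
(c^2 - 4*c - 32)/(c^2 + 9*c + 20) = (c - 8)/(c + 5)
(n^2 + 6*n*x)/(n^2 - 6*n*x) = (n + 6*x)/(n - 6*x)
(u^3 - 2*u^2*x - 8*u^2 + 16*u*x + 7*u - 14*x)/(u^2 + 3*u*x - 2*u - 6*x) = (u^3 - 2*u^2*x - 8*u^2 + 16*u*x + 7*u - 14*x)/(u^2 + 3*u*x - 2*u - 6*x)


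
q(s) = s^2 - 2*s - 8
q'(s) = 2*s - 2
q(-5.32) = 30.94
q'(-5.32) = -12.64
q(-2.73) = 4.91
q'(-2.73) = -7.46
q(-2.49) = 3.18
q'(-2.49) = -6.98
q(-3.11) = 7.89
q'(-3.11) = -8.22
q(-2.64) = 4.25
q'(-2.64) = -7.28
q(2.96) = -5.16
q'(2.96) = 3.92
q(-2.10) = 0.61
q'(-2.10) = -6.20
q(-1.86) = -0.82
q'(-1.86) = -5.72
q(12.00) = 112.00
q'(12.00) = 22.00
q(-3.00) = 7.00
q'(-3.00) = -8.00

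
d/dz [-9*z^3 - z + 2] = -27*z^2 - 1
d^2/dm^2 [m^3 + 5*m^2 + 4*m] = 6*m + 10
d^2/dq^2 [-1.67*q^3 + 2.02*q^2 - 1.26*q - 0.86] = 4.04 - 10.02*q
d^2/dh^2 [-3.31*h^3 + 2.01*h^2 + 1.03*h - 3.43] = 4.02 - 19.86*h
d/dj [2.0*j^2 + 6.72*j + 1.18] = 4.0*j + 6.72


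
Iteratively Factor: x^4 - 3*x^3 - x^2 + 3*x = (x + 1)*(x^3 - 4*x^2 + 3*x) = x*(x + 1)*(x^2 - 4*x + 3) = x*(x - 3)*(x + 1)*(x - 1)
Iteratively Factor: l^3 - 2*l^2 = (l)*(l^2 - 2*l) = l*(l - 2)*(l)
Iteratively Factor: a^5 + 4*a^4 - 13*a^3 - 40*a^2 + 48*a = (a)*(a^4 + 4*a^3 - 13*a^2 - 40*a + 48) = a*(a + 4)*(a^3 - 13*a + 12) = a*(a - 1)*(a + 4)*(a^2 + a - 12) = a*(a - 3)*(a - 1)*(a + 4)*(a + 4)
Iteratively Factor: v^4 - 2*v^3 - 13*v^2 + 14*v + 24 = (v + 3)*(v^3 - 5*v^2 + 2*v + 8) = (v + 1)*(v + 3)*(v^2 - 6*v + 8) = (v - 4)*(v + 1)*(v + 3)*(v - 2)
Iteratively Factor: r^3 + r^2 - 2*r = (r - 1)*(r^2 + 2*r) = r*(r - 1)*(r + 2)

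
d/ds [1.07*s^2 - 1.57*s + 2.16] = 2.14*s - 1.57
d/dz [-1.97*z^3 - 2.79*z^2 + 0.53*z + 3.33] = -5.91*z^2 - 5.58*z + 0.53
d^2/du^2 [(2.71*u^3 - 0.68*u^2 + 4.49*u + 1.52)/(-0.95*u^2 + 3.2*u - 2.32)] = (-1.06581410364015e-14*u^5 + 1.4210854715202e-14*u^4 - 47.52517*u^3 + 103.49112*u^2 - 0.417263999999996*u - 83.776896)/(0.857375*u^6 - 8.664*u^5 + 35.4654*u^4 - 75.0848*u^3 + 86.61024*u^2 - 51.67104*u + 12.487168)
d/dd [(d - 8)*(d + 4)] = 2*d - 4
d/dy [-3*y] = -3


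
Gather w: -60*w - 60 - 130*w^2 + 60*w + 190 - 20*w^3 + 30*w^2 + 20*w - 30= -20*w^3 - 100*w^2 + 20*w + 100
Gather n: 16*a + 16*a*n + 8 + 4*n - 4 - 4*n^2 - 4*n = 16*a*n + 16*a - 4*n^2 + 4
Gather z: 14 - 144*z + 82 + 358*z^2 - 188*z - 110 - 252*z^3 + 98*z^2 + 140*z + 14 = -252*z^3 + 456*z^2 - 192*z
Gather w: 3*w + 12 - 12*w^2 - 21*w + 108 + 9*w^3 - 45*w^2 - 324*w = 9*w^3 - 57*w^2 - 342*w + 120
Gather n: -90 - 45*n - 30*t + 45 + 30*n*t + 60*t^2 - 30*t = n*(30*t - 45) + 60*t^2 - 60*t - 45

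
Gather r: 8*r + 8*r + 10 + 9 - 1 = 16*r + 18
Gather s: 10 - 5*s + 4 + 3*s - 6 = 8 - 2*s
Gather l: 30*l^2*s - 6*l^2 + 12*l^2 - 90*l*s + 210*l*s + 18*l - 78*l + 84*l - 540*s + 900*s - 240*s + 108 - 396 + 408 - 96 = l^2*(30*s + 6) + l*(120*s + 24) + 120*s + 24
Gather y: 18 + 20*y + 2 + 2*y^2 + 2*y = 2*y^2 + 22*y + 20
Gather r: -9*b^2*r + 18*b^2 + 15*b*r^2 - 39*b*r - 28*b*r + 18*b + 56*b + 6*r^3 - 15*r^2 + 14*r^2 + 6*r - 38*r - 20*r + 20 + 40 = 18*b^2 + 74*b + 6*r^3 + r^2*(15*b - 1) + r*(-9*b^2 - 67*b - 52) + 60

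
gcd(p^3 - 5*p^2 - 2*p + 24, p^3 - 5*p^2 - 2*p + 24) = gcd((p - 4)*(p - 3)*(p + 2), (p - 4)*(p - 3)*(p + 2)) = p^3 - 5*p^2 - 2*p + 24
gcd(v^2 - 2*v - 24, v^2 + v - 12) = v + 4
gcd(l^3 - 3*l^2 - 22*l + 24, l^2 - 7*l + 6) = l^2 - 7*l + 6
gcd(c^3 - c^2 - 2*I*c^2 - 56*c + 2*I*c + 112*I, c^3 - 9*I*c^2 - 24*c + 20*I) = c - 2*I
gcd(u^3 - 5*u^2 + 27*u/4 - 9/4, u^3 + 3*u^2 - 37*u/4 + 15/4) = u^2 - 2*u + 3/4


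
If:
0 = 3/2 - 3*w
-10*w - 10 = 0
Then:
No Solution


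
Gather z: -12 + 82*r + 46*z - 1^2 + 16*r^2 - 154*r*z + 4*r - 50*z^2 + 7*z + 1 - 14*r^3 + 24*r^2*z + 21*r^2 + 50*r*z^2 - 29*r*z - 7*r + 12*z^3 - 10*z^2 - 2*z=-14*r^3 + 37*r^2 + 79*r + 12*z^3 + z^2*(50*r - 60) + z*(24*r^2 - 183*r + 51) - 12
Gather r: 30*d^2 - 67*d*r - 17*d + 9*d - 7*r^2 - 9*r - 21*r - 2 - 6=30*d^2 - 8*d - 7*r^2 + r*(-67*d - 30) - 8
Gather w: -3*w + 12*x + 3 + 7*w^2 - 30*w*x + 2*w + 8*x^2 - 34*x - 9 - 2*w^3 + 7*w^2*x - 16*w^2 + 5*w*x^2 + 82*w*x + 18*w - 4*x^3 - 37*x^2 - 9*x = -2*w^3 + w^2*(7*x - 9) + w*(5*x^2 + 52*x + 17) - 4*x^3 - 29*x^2 - 31*x - 6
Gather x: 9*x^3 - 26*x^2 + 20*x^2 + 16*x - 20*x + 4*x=9*x^3 - 6*x^2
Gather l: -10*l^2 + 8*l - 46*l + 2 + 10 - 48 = -10*l^2 - 38*l - 36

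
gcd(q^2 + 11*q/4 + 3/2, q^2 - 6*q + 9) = 1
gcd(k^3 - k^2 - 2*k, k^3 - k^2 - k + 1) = k + 1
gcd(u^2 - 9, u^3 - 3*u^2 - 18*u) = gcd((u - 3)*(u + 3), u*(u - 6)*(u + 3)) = u + 3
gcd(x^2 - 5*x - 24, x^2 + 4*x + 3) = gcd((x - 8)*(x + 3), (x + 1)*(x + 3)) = x + 3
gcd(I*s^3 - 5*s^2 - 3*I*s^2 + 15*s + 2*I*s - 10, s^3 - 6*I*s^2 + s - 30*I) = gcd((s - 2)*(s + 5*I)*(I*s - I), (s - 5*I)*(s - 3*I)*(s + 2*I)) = 1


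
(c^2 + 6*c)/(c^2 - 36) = c/(c - 6)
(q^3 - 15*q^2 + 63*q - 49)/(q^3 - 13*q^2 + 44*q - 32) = (q^2 - 14*q + 49)/(q^2 - 12*q + 32)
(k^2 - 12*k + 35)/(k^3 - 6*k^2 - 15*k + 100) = (k - 7)/(k^2 - k - 20)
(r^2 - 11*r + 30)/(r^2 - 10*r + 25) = (r - 6)/(r - 5)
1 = 1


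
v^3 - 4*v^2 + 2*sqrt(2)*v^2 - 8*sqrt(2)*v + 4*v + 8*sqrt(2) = (v - 2)^2*(v + 2*sqrt(2))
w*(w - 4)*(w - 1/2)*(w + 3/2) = w^4 - 3*w^3 - 19*w^2/4 + 3*w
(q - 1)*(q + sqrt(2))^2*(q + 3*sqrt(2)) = q^4 - q^3 + 5*sqrt(2)*q^3 - 5*sqrt(2)*q^2 + 14*q^2 - 14*q + 6*sqrt(2)*q - 6*sqrt(2)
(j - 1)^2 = j^2 - 2*j + 1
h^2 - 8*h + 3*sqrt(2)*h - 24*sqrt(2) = (h - 8)*(h + 3*sqrt(2))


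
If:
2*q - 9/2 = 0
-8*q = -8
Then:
No Solution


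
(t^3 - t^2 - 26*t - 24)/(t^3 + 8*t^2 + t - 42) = (t^3 - t^2 - 26*t - 24)/(t^3 + 8*t^2 + t - 42)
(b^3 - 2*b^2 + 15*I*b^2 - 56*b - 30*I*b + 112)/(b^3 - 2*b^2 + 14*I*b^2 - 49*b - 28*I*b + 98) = (b + 8*I)/(b + 7*I)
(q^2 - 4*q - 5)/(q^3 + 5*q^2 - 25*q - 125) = (q + 1)/(q^2 + 10*q + 25)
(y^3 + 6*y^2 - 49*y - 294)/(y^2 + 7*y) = y - 1 - 42/y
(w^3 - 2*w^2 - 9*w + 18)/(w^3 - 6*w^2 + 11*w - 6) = (w + 3)/(w - 1)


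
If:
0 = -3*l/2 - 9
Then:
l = -6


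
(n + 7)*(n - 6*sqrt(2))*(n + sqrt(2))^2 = n^4 - 4*sqrt(2)*n^3 + 7*n^3 - 28*sqrt(2)*n^2 - 22*n^2 - 154*n - 12*sqrt(2)*n - 84*sqrt(2)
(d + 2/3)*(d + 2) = d^2 + 8*d/3 + 4/3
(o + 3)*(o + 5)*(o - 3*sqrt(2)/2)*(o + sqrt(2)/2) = o^4 - sqrt(2)*o^3 + 8*o^3 - 8*sqrt(2)*o^2 + 27*o^2/2 - 15*sqrt(2)*o - 12*o - 45/2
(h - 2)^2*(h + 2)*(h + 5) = h^4 + 3*h^3 - 14*h^2 - 12*h + 40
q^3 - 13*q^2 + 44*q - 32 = (q - 8)*(q - 4)*(q - 1)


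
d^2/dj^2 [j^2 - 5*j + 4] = 2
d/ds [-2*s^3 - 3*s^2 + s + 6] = -6*s^2 - 6*s + 1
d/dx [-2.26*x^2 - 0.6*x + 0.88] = -4.52*x - 0.6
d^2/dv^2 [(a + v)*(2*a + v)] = 2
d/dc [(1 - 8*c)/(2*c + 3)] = -26/(2*c + 3)^2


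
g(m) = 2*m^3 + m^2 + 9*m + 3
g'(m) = 6*m^2 + 2*m + 9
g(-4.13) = -158.00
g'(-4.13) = 103.08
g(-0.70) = -3.50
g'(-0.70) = 10.54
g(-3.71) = -118.76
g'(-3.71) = 84.16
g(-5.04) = -273.01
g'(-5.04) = 151.33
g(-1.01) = -7.13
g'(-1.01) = 13.10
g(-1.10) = -8.35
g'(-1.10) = 14.06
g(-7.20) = -756.46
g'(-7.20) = 305.64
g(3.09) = 99.37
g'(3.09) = 72.47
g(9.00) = 1623.00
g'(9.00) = 513.00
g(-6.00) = -447.00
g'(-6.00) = 213.00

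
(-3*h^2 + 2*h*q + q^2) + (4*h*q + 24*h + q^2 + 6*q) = -3*h^2 + 6*h*q + 24*h + 2*q^2 + 6*q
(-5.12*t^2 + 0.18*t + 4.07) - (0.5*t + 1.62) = -5.12*t^2 - 0.32*t + 2.45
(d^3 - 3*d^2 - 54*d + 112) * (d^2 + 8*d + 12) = d^5 + 5*d^4 - 66*d^3 - 356*d^2 + 248*d + 1344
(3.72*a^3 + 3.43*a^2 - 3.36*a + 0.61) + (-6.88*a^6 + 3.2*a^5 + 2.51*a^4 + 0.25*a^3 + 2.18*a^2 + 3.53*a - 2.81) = -6.88*a^6 + 3.2*a^5 + 2.51*a^4 + 3.97*a^3 + 5.61*a^2 + 0.17*a - 2.2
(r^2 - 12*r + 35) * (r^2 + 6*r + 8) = r^4 - 6*r^3 - 29*r^2 + 114*r + 280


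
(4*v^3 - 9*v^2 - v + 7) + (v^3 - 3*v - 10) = 5*v^3 - 9*v^2 - 4*v - 3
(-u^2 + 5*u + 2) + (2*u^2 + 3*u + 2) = u^2 + 8*u + 4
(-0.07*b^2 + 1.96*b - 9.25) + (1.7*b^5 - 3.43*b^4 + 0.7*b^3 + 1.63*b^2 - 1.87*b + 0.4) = 1.7*b^5 - 3.43*b^4 + 0.7*b^3 + 1.56*b^2 + 0.0899999999999999*b - 8.85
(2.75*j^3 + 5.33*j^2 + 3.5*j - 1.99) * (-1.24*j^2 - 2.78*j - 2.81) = -3.41*j^5 - 14.2542*j^4 - 26.8849*j^3 - 22.2397*j^2 - 4.3028*j + 5.5919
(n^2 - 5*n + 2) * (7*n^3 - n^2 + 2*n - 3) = 7*n^5 - 36*n^4 + 21*n^3 - 15*n^2 + 19*n - 6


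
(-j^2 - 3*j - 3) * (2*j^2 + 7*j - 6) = -2*j^4 - 13*j^3 - 21*j^2 - 3*j + 18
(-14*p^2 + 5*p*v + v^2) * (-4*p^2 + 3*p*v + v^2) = 56*p^4 - 62*p^3*v - 3*p^2*v^2 + 8*p*v^3 + v^4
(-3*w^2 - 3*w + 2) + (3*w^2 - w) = 2 - 4*w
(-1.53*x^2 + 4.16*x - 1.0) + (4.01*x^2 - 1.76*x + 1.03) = 2.48*x^2 + 2.4*x + 0.03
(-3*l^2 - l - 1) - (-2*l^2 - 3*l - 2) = -l^2 + 2*l + 1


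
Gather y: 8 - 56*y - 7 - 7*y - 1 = -63*y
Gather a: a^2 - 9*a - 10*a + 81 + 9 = a^2 - 19*a + 90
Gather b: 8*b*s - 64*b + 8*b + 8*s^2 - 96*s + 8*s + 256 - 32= b*(8*s - 56) + 8*s^2 - 88*s + 224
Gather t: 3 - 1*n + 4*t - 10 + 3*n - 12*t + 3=2*n - 8*t - 4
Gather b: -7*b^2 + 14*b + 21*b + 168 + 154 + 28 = -7*b^2 + 35*b + 350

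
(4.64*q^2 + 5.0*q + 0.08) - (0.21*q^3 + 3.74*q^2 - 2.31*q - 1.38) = -0.21*q^3 + 0.899999999999999*q^2 + 7.31*q + 1.46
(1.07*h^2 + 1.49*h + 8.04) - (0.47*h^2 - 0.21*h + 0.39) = 0.6*h^2 + 1.7*h + 7.65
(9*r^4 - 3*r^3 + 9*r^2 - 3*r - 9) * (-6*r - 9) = -54*r^5 - 63*r^4 - 27*r^3 - 63*r^2 + 81*r + 81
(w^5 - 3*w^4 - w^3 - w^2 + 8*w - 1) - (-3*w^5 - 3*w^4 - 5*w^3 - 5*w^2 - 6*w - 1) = 4*w^5 + 4*w^3 + 4*w^2 + 14*w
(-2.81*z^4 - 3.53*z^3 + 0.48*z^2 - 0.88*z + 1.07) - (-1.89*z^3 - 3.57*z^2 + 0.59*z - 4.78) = -2.81*z^4 - 1.64*z^3 + 4.05*z^2 - 1.47*z + 5.85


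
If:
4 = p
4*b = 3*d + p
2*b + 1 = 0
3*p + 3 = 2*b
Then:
No Solution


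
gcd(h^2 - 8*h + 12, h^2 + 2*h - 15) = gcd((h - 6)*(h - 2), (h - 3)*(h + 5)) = 1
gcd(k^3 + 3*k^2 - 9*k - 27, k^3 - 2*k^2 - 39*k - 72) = k^2 + 6*k + 9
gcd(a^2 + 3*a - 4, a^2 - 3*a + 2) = a - 1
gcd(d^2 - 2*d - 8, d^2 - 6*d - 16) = d + 2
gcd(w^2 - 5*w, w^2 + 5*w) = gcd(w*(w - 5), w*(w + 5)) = w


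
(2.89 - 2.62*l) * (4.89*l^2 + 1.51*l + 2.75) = -12.8118*l^3 + 10.1759*l^2 - 2.8411*l + 7.9475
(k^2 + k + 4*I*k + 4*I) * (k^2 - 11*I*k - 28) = k^4 + k^3 - 7*I*k^3 + 16*k^2 - 7*I*k^2 + 16*k - 112*I*k - 112*I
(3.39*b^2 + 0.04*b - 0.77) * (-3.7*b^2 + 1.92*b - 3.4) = -12.543*b^4 + 6.3608*b^3 - 8.6002*b^2 - 1.6144*b + 2.618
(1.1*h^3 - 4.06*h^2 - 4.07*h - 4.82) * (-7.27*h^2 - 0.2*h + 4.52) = -7.997*h^5 + 29.2962*h^4 + 35.3729*h^3 + 17.5042*h^2 - 17.4324*h - 21.7864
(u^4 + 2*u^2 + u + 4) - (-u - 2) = u^4 + 2*u^2 + 2*u + 6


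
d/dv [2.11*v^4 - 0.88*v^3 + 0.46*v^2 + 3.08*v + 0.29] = 8.44*v^3 - 2.64*v^2 + 0.92*v + 3.08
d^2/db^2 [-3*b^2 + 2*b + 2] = -6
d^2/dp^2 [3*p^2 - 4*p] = 6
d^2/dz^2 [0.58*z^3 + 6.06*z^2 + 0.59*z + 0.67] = 3.48*z + 12.12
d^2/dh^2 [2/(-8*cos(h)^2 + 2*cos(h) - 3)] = 4*(-128*sin(h)^4 + 18*sin(h)^2 - 33*cos(h) + 6*cos(3*h) + 90)/(8*sin(h)^2 + 2*cos(h) - 11)^3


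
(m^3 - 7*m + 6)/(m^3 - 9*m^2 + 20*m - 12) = (m + 3)/(m - 6)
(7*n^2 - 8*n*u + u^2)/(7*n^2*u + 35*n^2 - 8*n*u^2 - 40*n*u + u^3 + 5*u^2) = 1/(u + 5)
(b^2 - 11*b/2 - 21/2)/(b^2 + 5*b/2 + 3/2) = (b - 7)/(b + 1)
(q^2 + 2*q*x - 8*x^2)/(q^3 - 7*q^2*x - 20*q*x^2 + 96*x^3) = (q - 2*x)/(q^2 - 11*q*x + 24*x^2)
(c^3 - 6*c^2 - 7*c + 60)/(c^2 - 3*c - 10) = (c^2 - c - 12)/(c + 2)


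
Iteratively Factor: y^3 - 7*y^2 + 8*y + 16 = (y - 4)*(y^2 - 3*y - 4) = (y - 4)*(y + 1)*(y - 4)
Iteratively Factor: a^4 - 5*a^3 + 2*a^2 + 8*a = (a)*(a^3 - 5*a^2 + 2*a + 8) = a*(a - 2)*(a^2 - 3*a - 4) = a*(a - 4)*(a - 2)*(a + 1)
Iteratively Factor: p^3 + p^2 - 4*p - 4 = (p - 2)*(p^2 + 3*p + 2) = (p - 2)*(p + 1)*(p + 2)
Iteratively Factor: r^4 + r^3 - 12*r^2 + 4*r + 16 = (r - 2)*(r^3 + 3*r^2 - 6*r - 8) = (r - 2)*(r + 4)*(r^2 - r - 2) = (r - 2)*(r + 1)*(r + 4)*(r - 2)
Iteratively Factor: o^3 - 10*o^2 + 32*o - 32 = (o - 4)*(o^2 - 6*o + 8) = (o - 4)^2*(o - 2)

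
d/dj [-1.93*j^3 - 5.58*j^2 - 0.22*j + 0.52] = -5.79*j^2 - 11.16*j - 0.22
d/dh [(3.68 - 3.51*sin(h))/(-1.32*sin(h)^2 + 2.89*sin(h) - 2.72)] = (-4.6332*sin(h)^2 + 9.7152*sin(h) - 1.088)*cos(h)/(1.7424*sin(h)^4 - 7.6296*sin(h)^3 + 15.5329*sin(h)^2 - 15.7216*sin(h) + 7.3984)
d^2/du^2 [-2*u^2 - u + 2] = -4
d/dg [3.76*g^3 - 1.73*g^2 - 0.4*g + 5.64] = 11.28*g^2 - 3.46*g - 0.4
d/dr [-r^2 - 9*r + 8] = -2*r - 9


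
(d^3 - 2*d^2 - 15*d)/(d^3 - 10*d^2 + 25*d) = (d + 3)/(d - 5)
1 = 1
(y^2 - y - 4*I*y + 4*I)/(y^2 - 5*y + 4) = (y - 4*I)/(y - 4)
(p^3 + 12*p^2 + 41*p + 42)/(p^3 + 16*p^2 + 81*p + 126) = (p + 2)/(p + 6)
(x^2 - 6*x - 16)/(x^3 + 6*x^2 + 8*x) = (x - 8)/(x*(x + 4))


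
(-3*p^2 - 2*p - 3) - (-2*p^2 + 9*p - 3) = -p^2 - 11*p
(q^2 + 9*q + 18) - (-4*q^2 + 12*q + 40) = 5*q^2 - 3*q - 22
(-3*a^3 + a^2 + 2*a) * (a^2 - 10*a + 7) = -3*a^5 + 31*a^4 - 29*a^3 - 13*a^2 + 14*a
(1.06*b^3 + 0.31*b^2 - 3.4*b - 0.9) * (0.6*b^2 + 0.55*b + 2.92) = 0.636*b^5 + 0.769*b^4 + 1.2257*b^3 - 1.5048*b^2 - 10.423*b - 2.628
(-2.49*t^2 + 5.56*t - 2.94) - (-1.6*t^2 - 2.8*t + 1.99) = -0.89*t^2 + 8.36*t - 4.93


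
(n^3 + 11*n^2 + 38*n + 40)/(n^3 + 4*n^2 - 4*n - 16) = (n + 5)/(n - 2)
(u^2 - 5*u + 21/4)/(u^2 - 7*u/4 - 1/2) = (-4*u^2 + 20*u - 21)/(-4*u^2 + 7*u + 2)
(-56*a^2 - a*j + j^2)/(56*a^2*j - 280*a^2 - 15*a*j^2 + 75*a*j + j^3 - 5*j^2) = (-7*a - j)/(7*a*j - 35*a - j^2 + 5*j)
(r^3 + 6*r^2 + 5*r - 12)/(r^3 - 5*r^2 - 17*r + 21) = (r + 4)/(r - 7)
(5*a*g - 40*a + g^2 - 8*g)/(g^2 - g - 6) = (-5*a*g + 40*a - g^2 + 8*g)/(-g^2 + g + 6)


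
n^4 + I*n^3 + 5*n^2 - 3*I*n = n*(n - I)^2*(n + 3*I)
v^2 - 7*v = v*(v - 7)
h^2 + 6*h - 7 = (h - 1)*(h + 7)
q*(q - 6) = q^2 - 6*q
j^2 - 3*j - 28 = (j - 7)*(j + 4)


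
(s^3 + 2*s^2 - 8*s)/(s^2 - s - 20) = s*(s - 2)/(s - 5)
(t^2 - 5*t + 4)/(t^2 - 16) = (t - 1)/(t + 4)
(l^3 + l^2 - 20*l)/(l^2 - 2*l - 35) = l*(l - 4)/(l - 7)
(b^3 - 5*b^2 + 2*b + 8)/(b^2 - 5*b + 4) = (b^2 - b - 2)/(b - 1)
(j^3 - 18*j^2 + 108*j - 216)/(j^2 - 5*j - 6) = (j^2 - 12*j + 36)/(j + 1)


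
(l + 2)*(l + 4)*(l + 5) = l^3 + 11*l^2 + 38*l + 40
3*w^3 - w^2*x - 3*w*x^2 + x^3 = (-3*w + x)*(-w + x)*(w + x)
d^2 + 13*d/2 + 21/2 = (d + 3)*(d + 7/2)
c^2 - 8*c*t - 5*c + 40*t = (c - 5)*(c - 8*t)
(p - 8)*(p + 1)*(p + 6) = p^3 - p^2 - 50*p - 48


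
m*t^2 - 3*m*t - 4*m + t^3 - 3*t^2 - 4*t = (m + t)*(t - 4)*(t + 1)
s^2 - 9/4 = (s - 3/2)*(s + 3/2)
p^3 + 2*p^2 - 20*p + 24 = (p - 2)^2*(p + 6)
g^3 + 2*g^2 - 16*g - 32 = (g - 4)*(g + 2)*(g + 4)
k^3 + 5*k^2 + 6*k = k*(k + 2)*(k + 3)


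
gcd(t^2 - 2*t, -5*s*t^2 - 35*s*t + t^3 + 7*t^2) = t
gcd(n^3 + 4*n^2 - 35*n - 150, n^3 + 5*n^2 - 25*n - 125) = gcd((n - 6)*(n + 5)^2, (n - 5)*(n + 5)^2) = n^2 + 10*n + 25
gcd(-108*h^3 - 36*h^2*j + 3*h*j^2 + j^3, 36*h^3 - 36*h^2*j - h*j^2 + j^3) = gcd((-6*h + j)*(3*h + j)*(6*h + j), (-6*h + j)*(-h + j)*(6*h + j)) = 36*h^2 - j^2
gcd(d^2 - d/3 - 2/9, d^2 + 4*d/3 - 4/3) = d - 2/3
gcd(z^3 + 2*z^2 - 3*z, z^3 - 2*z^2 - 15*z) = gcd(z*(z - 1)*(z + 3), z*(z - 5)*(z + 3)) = z^2 + 3*z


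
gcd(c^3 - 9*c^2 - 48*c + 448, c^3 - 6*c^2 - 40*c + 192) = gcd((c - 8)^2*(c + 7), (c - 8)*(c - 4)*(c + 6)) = c - 8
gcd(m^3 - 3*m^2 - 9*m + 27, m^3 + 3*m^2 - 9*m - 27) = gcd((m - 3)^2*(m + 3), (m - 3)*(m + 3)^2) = m^2 - 9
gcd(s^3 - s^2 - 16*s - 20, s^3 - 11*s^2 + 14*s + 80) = s^2 - 3*s - 10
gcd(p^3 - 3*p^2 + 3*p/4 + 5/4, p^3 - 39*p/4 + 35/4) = p^2 - 7*p/2 + 5/2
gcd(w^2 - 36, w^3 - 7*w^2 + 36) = w - 6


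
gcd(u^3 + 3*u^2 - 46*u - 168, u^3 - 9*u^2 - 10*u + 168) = u^2 - 3*u - 28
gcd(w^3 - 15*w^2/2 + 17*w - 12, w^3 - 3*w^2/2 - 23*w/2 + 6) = w - 4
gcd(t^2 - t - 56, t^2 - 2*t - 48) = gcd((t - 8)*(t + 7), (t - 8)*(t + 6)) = t - 8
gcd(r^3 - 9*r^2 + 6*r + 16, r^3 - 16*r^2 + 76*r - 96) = r^2 - 10*r + 16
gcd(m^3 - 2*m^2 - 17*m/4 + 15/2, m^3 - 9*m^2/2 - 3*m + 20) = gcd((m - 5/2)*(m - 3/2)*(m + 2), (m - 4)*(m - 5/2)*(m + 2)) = m^2 - m/2 - 5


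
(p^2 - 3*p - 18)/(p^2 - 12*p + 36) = (p + 3)/(p - 6)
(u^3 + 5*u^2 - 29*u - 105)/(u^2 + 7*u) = u - 2 - 15/u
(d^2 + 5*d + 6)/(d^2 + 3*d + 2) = (d + 3)/(d + 1)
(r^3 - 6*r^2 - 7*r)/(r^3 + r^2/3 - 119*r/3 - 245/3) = 3*r*(r + 1)/(3*r^2 + 22*r + 35)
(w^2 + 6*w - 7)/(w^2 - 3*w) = (w^2 + 6*w - 7)/(w*(w - 3))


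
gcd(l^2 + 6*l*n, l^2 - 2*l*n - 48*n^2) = l + 6*n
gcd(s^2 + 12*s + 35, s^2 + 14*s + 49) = s + 7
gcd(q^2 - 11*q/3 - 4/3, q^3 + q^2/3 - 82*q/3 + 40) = q - 4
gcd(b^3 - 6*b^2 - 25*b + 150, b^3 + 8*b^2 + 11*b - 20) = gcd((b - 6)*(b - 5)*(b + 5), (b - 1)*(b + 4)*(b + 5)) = b + 5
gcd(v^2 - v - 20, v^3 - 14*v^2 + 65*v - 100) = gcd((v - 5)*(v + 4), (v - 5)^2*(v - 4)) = v - 5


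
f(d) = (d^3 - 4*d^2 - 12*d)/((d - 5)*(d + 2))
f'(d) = (3*d^2 - 8*d - 12)/((d - 5)*(d + 2)) - (d^3 - 4*d^2 - 12*d)/((d - 5)*(d + 2)^2) - (d^3 - 4*d^2 - 12*d)/((d - 5)^2*(d + 2)) = (d^2 - 10*d + 30)/(d^2 - 10*d + 25)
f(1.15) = 1.45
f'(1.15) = 1.34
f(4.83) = 33.24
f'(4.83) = 174.01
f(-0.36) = -0.43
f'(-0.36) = 1.17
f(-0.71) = -0.83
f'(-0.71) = 1.15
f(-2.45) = -2.78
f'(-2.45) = 1.09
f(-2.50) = -2.83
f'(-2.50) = 1.09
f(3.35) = 5.38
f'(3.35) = 2.84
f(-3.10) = -3.48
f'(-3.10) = 1.08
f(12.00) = 10.29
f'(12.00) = 1.10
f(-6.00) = -6.55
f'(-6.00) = 1.04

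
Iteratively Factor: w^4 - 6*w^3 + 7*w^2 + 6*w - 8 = (w + 1)*(w^3 - 7*w^2 + 14*w - 8) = (w - 4)*(w + 1)*(w^2 - 3*w + 2) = (w - 4)*(w - 1)*(w + 1)*(w - 2)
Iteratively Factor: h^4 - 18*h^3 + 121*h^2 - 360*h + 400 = (h - 5)*(h^3 - 13*h^2 + 56*h - 80) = (h - 5)^2*(h^2 - 8*h + 16) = (h - 5)^2*(h - 4)*(h - 4)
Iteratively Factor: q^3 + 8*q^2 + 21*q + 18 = (q + 2)*(q^2 + 6*q + 9) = (q + 2)*(q + 3)*(q + 3)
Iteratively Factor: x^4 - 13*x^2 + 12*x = (x - 1)*(x^3 + x^2 - 12*x) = (x - 1)*(x + 4)*(x^2 - 3*x) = (x - 3)*(x - 1)*(x + 4)*(x)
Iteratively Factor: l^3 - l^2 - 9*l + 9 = (l + 3)*(l^2 - 4*l + 3) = (l - 1)*(l + 3)*(l - 3)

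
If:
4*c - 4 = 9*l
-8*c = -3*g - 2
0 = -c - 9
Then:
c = -9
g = -74/3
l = -40/9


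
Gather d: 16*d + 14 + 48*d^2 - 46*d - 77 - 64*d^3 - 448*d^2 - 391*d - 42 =-64*d^3 - 400*d^2 - 421*d - 105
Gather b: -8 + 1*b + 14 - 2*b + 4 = 10 - b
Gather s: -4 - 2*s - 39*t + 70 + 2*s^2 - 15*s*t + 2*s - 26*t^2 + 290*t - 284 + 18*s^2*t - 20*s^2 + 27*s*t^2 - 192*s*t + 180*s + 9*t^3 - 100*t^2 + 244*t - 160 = s^2*(18*t - 18) + s*(27*t^2 - 207*t + 180) + 9*t^3 - 126*t^2 + 495*t - 378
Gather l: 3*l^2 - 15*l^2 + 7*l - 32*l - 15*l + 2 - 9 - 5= -12*l^2 - 40*l - 12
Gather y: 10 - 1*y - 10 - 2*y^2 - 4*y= -2*y^2 - 5*y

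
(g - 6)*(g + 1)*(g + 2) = g^3 - 3*g^2 - 16*g - 12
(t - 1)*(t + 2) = t^2 + t - 2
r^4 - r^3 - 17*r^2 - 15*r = r*(r - 5)*(r + 1)*(r + 3)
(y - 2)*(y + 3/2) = y^2 - y/2 - 3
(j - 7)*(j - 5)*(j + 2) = j^3 - 10*j^2 + 11*j + 70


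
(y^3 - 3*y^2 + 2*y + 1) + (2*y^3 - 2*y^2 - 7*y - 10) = 3*y^3 - 5*y^2 - 5*y - 9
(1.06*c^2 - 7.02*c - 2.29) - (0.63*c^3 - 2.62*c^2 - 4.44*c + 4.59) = -0.63*c^3 + 3.68*c^2 - 2.58*c - 6.88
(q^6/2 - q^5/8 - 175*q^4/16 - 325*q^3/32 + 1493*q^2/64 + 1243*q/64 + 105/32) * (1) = q^6/2 - q^5/8 - 175*q^4/16 - 325*q^3/32 + 1493*q^2/64 + 1243*q/64 + 105/32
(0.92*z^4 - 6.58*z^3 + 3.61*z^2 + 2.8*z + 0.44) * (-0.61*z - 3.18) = -0.5612*z^5 + 1.0882*z^4 + 18.7223*z^3 - 13.1878*z^2 - 9.1724*z - 1.3992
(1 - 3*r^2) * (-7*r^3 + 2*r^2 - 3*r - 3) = 21*r^5 - 6*r^4 + 2*r^3 + 11*r^2 - 3*r - 3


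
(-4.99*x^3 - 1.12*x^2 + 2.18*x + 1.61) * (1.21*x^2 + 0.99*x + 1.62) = -6.0379*x^5 - 6.2953*x^4 - 6.5548*x^3 + 2.2919*x^2 + 5.1255*x + 2.6082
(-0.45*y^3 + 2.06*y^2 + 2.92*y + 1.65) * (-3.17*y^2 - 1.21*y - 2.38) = 1.4265*y^5 - 5.9857*y^4 - 10.678*y^3 - 13.6665*y^2 - 8.9461*y - 3.927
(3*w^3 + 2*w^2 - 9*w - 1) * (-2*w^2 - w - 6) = -6*w^5 - 7*w^4 - 2*w^3 - w^2 + 55*w + 6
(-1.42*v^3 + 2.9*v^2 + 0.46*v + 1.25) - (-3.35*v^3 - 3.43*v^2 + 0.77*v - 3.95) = 1.93*v^3 + 6.33*v^2 - 0.31*v + 5.2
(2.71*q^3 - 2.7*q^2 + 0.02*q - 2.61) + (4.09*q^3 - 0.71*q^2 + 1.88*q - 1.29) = 6.8*q^3 - 3.41*q^2 + 1.9*q - 3.9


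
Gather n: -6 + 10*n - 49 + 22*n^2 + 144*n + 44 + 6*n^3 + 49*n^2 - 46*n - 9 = 6*n^3 + 71*n^2 + 108*n - 20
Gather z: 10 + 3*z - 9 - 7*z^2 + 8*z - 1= -7*z^2 + 11*z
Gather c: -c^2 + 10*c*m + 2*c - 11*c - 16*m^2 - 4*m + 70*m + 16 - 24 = -c^2 + c*(10*m - 9) - 16*m^2 + 66*m - 8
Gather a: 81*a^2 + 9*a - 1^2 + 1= 81*a^2 + 9*a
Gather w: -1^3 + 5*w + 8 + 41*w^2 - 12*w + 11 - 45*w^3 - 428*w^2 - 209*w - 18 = -45*w^3 - 387*w^2 - 216*w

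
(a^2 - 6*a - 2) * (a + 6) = a^3 - 38*a - 12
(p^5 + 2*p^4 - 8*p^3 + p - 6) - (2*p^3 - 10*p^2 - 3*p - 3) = p^5 + 2*p^4 - 10*p^3 + 10*p^2 + 4*p - 3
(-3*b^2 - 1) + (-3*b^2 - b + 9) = -6*b^2 - b + 8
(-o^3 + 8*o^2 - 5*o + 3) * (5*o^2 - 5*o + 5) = -5*o^5 + 45*o^4 - 70*o^3 + 80*o^2 - 40*o + 15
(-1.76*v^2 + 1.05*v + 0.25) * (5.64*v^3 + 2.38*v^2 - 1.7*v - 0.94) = -9.9264*v^5 + 1.7332*v^4 + 6.901*v^3 + 0.4644*v^2 - 1.412*v - 0.235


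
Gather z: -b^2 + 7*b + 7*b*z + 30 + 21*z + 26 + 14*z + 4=-b^2 + 7*b + z*(7*b + 35) + 60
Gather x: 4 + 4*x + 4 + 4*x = 8*x + 8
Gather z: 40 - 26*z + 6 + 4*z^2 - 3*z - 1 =4*z^2 - 29*z + 45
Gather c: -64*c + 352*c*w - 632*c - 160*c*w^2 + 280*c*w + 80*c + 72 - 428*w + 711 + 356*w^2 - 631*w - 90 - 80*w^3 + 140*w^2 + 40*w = c*(-160*w^2 + 632*w - 616) - 80*w^3 + 496*w^2 - 1019*w + 693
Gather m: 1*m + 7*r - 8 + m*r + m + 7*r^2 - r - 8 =m*(r + 2) + 7*r^2 + 6*r - 16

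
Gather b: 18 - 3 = 15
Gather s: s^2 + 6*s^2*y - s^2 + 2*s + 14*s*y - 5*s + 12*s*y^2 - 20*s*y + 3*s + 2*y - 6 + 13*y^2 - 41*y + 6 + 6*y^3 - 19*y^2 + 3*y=6*s^2*y + s*(12*y^2 - 6*y) + 6*y^3 - 6*y^2 - 36*y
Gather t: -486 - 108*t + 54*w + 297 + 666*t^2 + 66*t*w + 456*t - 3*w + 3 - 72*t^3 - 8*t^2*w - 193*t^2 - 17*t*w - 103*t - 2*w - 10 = -72*t^3 + t^2*(473 - 8*w) + t*(49*w + 245) + 49*w - 196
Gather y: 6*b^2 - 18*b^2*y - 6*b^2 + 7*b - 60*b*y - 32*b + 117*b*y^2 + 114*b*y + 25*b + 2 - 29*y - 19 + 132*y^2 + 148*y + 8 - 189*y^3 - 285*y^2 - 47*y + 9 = -189*y^3 + y^2*(117*b - 153) + y*(-18*b^2 + 54*b + 72)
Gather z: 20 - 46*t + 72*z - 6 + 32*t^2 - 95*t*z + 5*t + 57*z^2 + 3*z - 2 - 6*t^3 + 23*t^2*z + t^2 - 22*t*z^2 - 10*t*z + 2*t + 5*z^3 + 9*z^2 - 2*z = -6*t^3 + 33*t^2 - 39*t + 5*z^3 + z^2*(66 - 22*t) + z*(23*t^2 - 105*t + 73) + 12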